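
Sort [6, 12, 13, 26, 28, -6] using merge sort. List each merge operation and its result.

Divide and conquer:
  Merge [12] + [13] -> [12, 13]
  Merge [6] + [12, 13] -> [6, 12, 13]
  Merge [28] + [-6] -> [-6, 28]
  Merge [26] + [-6, 28] -> [-6, 26, 28]
  Merge [6, 12, 13] + [-6, 26, 28] -> [-6, 6, 12, 13, 26, 28]


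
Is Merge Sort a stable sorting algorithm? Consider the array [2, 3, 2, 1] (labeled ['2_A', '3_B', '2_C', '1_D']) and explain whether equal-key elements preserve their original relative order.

Trace Merge Sort on the labeled array (the key is the number; the letter only tracks identity):
  Merge [2_A] + [3_B] -> [2_A, 3_B]
  Merge [2_C] + [1_D] -> [1_D, 2_C]
  Merge [2_A, 3_B] + [1_D, 2_C] -> [1_D, 2_A, 2_C, 3_B]
Final order: [1_D, 2_A, 2_C, 3_B]
Equal keys:
  value 2: originally 2_A, 2_C; after sorting 2_A, 2_C -> order preserved
All equal keys kept their original relative order. Merge Sort is stable: when the heads of the two halves are equal the merge takes from the left half first.
Answer: Stable


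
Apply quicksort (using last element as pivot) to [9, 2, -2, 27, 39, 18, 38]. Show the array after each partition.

Partition 1: pivot=38 at index 5 -> [9, 2, -2, 27, 18, 38, 39]
Partition 2: pivot=18 at index 3 -> [9, 2, -2, 18, 27, 38, 39]
Partition 3: pivot=-2 at index 0 -> [-2, 2, 9, 18, 27, 38, 39]
Partition 4: pivot=9 at index 2 -> [-2, 2, 9, 18, 27, 38, 39]


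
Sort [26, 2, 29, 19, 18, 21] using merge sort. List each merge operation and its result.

Divide and conquer:
  Merge [2] + [29] -> [2, 29]
  Merge [26] + [2, 29] -> [2, 26, 29]
  Merge [18] + [21] -> [18, 21]
  Merge [19] + [18, 21] -> [18, 19, 21]
  Merge [2, 26, 29] + [18, 19, 21] -> [2, 18, 19, 21, 26, 29]


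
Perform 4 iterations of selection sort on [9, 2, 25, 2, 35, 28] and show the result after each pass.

Pass 1: Select minimum 2 at index 1, swap -> [2, 9, 25, 2, 35, 28]
Pass 2: Select minimum 2 at index 3, swap -> [2, 2, 25, 9, 35, 28]
Pass 3: Select minimum 9 at index 3, swap -> [2, 2, 9, 25, 35, 28]
Pass 4: Select minimum 25 at index 3, swap -> [2, 2, 9, 25, 35, 28]


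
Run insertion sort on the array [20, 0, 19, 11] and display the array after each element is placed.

First element 20 is already 'sorted'
Insert 0: shifted 1 elements -> [0, 20, 19, 11]
Insert 19: shifted 1 elements -> [0, 19, 20, 11]
Insert 11: shifted 2 elements -> [0, 11, 19, 20]


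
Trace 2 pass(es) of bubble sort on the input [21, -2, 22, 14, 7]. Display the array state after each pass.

After pass 1: [-2, 21, 14, 7, 22] (3 swaps)
After pass 2: [-2, 14, 7, 21, 22] (2 swaps)
Total swaps: 5


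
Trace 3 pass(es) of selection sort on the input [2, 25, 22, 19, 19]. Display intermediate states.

Pass 1: Select minimum 2 at index 0, swap -> [2, 25, 22, 19, 19]
Pass 2: Select minimum 19 at index 3, swap -> [2, 19, 22, 25, 19]
Pass 3: Select minimum 19 at index 4, swap -> [2, 19, 19, 25, 22]


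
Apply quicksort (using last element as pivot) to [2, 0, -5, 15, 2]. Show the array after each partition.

Partition 1: pivot=2 at index 3 -> [2, 0, -5, 2, 15]
Partition 2: pivot=-5 at index 0 -> [-5, 0, 2, 2, 15]
Partition 3: pivot=2 at index 2 -> [-5, 0, 2, 2, 15]


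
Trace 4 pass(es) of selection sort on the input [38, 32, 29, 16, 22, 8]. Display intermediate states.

Pass 1: Select minimum 8 at index 5, swap -> [8, 32, 29, 16, 22, 38]
Pass 2: Select minimum 16 at index 3, swap -> [8, 16, 29, 32, 22, 38]
Pass 3: Select minimum 22 at index 4, swap -> [8, 16, 22, 32, 29, 38]
Pass 4: Select minimum 29 at index 4, swap -> [8, 16, 22, 29, 32, 38]


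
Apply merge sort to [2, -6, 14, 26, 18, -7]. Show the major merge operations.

Divide and conquer:
  Merge [-6] + [14] -> [-6, 14]
  Merge [2] + [-6, 14] -> [-6, 2, 14]
  Merge [18] + [-7] -> [-7, 18]
  Merge [26] + [-7, 18] -> [-7, 18, 26]
  Merge [-6, 2, 14] + [-7, 18, 26] -> [-7, -6, 2, 14, 18, 26]


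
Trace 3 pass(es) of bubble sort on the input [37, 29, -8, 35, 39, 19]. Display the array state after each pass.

After pass 1: [29, -8, 35, 37, 19, 39] (4 swaps)
After pass 2: [-8, 29, 35, 19, 37, 39] (2 swaps)
After pass 3: [-8, 29, 19, 35, 37, 39] (1 swaps)
Total swaps: 7


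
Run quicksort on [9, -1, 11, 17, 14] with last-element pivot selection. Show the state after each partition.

Partition 1: pivot=14 at index 3 -> [9, -1, 11, 14, 17]
Partition 2: pivot=11 at index 2 -> [9, -1, 11, 14, 17]
Partition 3: pivot=-1 at index 0 -> [-1, 9, 11, 14, 17]


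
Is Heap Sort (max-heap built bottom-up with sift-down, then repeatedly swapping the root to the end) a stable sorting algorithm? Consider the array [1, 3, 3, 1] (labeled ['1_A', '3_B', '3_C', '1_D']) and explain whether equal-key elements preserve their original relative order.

Trace Heap Sort on the labeled array (the key is the number; the letter only tracks identity):
  Build max-heap: [3_B, 1_A, 3_C, 1_D]
  Swap root 3_B to index 3, re-heapify first 3 -> [3_C, 1_A, 1_D, 3_B]
  Swap root 3_C to index 2, re-heapify first 2 -> [1_D, 1_A, 3_C, 3_B]
  Swap root 1_D to index 1, re-heapify first 1 -> [1_A, 1_D, 3_C, 3_B]
Final order: [1_A, 1_D, 3_C, 3_B]
Equal keys:
  value 1: originally 1_A, 1_D; after sorting 1_A, 1_D -> order preserved
  value 3: originally 3_B, 3_C; after sorting 3_C, 3_B -> order changed
Equal keys were reordered, so Heap Sort is not stable: heap construction and root-to-end swaps move elements without regard to the original order of equal keys. (One such input is enough; an unstable sort may happen to preserve order on other inputs, but it gives no guarantee.)
Answer: Not stable


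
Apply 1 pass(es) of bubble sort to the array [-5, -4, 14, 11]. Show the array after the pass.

After pass 1: [-5, -4, 11, 14] (1 swaps)
Total swaps: 1


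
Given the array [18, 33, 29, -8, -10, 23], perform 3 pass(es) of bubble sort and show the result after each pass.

After pass 1: [18, 29, -8, -10, 23, 33] (4 swaps)
After pass 2: [18, -8, -10, 23, 29, 33] (3 swaps)
After pass 3: [-8, -10, 18, 23, 29, 33] (2 swaps)
Total swaps: 9


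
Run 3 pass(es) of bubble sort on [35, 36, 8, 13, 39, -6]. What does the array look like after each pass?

After pass 1: [35, 8, 13, 36, -6, 39] (3 swaps)
After pass 2: [8, 13, 35, -6, 36, 39] (3 swaps)
After pass 3: [8, 13, -6, 35, 36, 39] (1 swaps)
Total swaps: 7


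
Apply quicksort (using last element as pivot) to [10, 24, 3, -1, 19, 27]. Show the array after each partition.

Partition 1: pivot=27 at index 5 -> [10, 24, 3, -1, 19, 27]
Partition 2: pivot=19 at index 3 -> [10, 3, -1, 19, 24, 27]
Partition 3: pivot=-1 at index 0 -> [-1, 3, 10, 19, 24, 27]
Partition 4: pivot=10 at index 2 -> [-1, 3, 10, 19, 24, 27]


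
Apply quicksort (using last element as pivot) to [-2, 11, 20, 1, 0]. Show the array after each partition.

Partition 1: pivot=0 at index 1 -> [-2, 0, 20, 1, 11]
Partition 2: pivot=11 at index 3 -> [-2, 0, 1, 11, 20]


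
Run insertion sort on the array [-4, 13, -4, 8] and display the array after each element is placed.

First element -4 is already 'sorted'
Insert 13: shifted 0 elements -> [-4, 13, -4, 8]
Insert -4: shifted 1 elements -> [-4, -4, 13, 8]
Insert 8: shifted 1 elements -> [-4, -4, 8, 13]


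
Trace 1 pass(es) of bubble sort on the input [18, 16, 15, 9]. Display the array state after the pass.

After pass 1: [16, 15, 9, 18] (3 swaps)
Total swaps: 3


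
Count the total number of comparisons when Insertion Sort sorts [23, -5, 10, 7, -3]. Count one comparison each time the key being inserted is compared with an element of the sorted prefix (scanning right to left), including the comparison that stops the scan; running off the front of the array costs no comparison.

Insert -5: 23 > -5 (shift), reached front = 1 comparison(s) -> [-5, 23, 10, 7, -3]
Insert 10: 23 > 10 (shift), -5 <= 10 (stop) = 2 comparison(s) -> [-5, 10, 23, 7, -3]
Insert 7: 23 > 7 (shift), 10 > 7 (shift), -5 <= 7 (stop) = 3 comparison(s) -> [-5, 7, 10, 23, -3]
Insert -3: 23 > -3 (shift), 10 > -3 (shift), 7 > -3 (shift), -5 <= -3 (stop) = 4 comparison(s) -> [-5, -3, 7, 10, 23]
Total comparisons: 1 + 2 + 3 + 4 = 10


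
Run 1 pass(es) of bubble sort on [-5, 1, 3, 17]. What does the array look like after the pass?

After pass 1: [-5, 1, 3, 17] (0 swaps)
Total swaps: 0


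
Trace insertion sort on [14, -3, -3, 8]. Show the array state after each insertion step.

First element 14 is already 'sorted'
Insert -3: shifted 1 elements -> [-3, 14, -3, 8]
Insert -3: shifted 1 elements -> [-3, -3, 14, 8]
Insert 8: shifted 1 elements -> [-3, -3, 8, 14]


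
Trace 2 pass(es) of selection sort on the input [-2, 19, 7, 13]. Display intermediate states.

Pass 1: Select minimum -2 at index 0, swap -> [-2, 19, 7, 13]
Pass 2: Select minimum 7 at index 2, swap -> [-2, 7, 19, 13]


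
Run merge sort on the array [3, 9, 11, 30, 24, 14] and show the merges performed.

Divide and conquer:
  Merge [9] + [11] -> [9, 11]
  Merge [3] + [9, 11] -> [3, 9, 11]
  Merge [24] + [14] -> [14, 24]
  Merge [30] + [14, 24] -> [14, 24, 30]
  Merge [3, 9, 11] + [14, 24, 30] -> [3, 9, 11, 14, 24, 30]


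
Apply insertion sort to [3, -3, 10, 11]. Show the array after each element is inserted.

First element 3 is already 'sorted'
Insert -3: shifted 1 elements -> [-3, 3, 10, 11]
Insert 10: shifted 0 elements -> [-3, 3, 10, 11]
Insert 11: shifted 0 elements -> [-3, 3, 10, 11]


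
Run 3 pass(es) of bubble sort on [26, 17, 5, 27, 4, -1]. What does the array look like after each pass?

After pass 1: [17, 5, 26, 4, -1, 27] (4 swaps)
After pass 2: [5, 17, 4, -1, 26, 27] (3 swaps)
After pass 3: [5, 4, -1, 17, 26, 27] (2 swaps)
Total swaps: 9


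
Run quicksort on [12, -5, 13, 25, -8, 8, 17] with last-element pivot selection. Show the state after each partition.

Partition 1: pivot=17 at index 5 -> [12, -5, 13, -8, 8, 17, 25]
Partition 2: pivot=8 at index 2 -> [-5, -8, 8, 12, 13, 17, 25]
Partition 3: pivot=-8 at index 0 -> [-8, -5, 8, 12, 13, 17, 25]
Partition 4: pivot=13 at index 4 -> [-8, -5, 8, 12, 13, 17, 25]


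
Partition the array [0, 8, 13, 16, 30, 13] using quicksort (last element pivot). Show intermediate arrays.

Partition 1: pivot=13 at index 3 -> [0, 8, 13, 13, 30, 16]
Partition 2: pivot=13 at index 2 -> [0, 8, 13, 13, 30, 16]
Partition 3: pivot=8 at index 1 -> [0, 8, 13, 13, 30, 16]
Partition 4: pivot=16 at index 4 -> [0, 8, 13, 13, 16, 30]


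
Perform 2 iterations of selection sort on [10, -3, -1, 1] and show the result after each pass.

Pass 1: Select minimum -3 at index 1, swap -> [-3, 10, -1, 1]
Pass 2: Select minimum -1 at index 2, swap -> [-3, -1, 10, 1]


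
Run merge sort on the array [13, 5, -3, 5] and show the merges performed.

Divide and conquer:
  Merge [13] + [5] -> [5, 13]
  Merge [-3] + [5] -> [-3, 5]
  Merge [5, 13] + [-3, 5] -> [-3, 5, 5, 13]


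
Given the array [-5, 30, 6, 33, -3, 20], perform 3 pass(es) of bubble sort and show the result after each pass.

After pass 1: [-5, 6, 30, -3, 20, 33] (3 swaps)
After pass 2: [-5, 6, -3, 20, 30, 33] (2 swaps)
After pass 3: [-5, -3, 6, 20, 30, 33] (1 swaps)
Total swaps: 6


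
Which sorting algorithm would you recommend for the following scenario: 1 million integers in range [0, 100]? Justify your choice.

Best choice: Counting sort
Reason: O(n + k) where k=100 is small; linear time beats O(n log n)


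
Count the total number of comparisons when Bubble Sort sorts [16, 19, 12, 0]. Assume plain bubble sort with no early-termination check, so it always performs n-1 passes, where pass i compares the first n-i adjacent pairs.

Pass 1: compare adjacent pairs (0,1)..(2,3) = 3 comparison(s), 2 swap(s) -> [16, 12, 0, 19]
Pass 2: compare adjacent pairs (0,1)..(1,2) = 2 comparison(s), 2 swap(s) -> [12, 0, 16, 19]
Pass 3: compare adjacent pairs (0,1)..(0,1) = 1 comparison(s), 1 swap(s) -> [0, 12, 16, 19]
Total comparisons: 3 + 2 + 1 = 6


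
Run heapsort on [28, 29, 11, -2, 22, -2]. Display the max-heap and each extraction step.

Build heap: [29, 28, 11, -2, 22, -2]
Extract 29: [28, 22, 11, -2, -2, 29]
Extract 28: [22, -2, 11, -2, 28, 29]
Extract 22: [11, -2, -2, 22, 28, 29]
Extract 11: [-2, -2, 11, 22, 28, 29]
Extract -2: [-2, -2, 11, 22, 28, 29]


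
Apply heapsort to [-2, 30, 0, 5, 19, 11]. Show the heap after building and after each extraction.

Build heap: [30, 19, 11, 5, -2, 0]
Extract 30: [19, 5, 11, 0, -2, 30]
Extract 19: [11, 5, -2, 0, 19, 30]
Extract 11: [5, 0, -2, 11, 19, 30]
Extract 5: [0, -2, 5, 11, 19, 30]
Extract 0: [-2, 0, 5, 11, 19, 30]


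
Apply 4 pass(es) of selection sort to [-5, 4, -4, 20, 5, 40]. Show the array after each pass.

Pass 1: Select minimum -5 at index 0, swap -> [-5, 4, -4, 20, 5, 40]
Pass 2: Select minimum -4 at index 2, swap -> [-5, -4, 4, 20, 5, 40]
Pass 3: Select minimum 4 at index 2, swap -> [-5, -4, 4, 20, 5, 40]
Pass 4: Select minimum 5 at index 4, swap -> [-5, -4, 4, 5, 20, 40]


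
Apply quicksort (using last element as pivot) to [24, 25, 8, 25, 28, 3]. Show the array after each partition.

Partition 1: pivot=3 at index 0 -> [3, 25, 8, 25, 28, 24]
Partition 2: pivot=24 at index 2 -> [3, 8, 24, 25, 28, 25]
Partition 3: pivot=25 at index 4 -> [3, 8, 24, 25, 25, 28]


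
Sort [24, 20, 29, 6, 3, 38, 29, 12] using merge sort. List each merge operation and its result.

Divide and conquer:
  Merge [24] + [20] -> [20, 24]
  Merge [29] + [6] -> [6, 29]
  Merge [20, 24] + [6, 29] -> [6, 20, 24, 29]
  Merge [3] + [38] -> [3, 38]
  Merge [29] + [12] -> [12, 29]
  Merge [3, 38] + [12, 29] -> [3, 12, 29, 38]
  Merge [6, 20, 24, 29] + [3, 12, 29, 38] -> [3, 6, 12, 20, 24, 29, 29, 38]


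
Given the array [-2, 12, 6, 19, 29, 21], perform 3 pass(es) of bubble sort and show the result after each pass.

After pass 1: [-2, 6, 12, 19, 21, 29] (2 swaps)
After pass 2: [-2, 6, 12, 19, 21, 29] (0 swaps)
After pass 3: [-2, 6, 12, 19, 21, 29] (0 swaps)
Total swaps: 2


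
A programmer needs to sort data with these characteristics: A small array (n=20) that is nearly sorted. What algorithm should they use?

Best choice: Insertion sort
Reason: Insertion sort is O(n) for nearly sorted arrays and has low overhead


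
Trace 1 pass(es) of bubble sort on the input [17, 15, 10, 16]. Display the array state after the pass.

After pass 1: [15, 10, 16, 17] (3 swaps)
Total swaps: 3


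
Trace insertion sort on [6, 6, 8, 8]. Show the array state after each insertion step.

First element 6 is already 'sorted'
Insert 6: shifted 0 elements -> [6, 6, 8, 8]
Insert 8: shifted 0 elements -> [6, 6, 8, 8]
Insert 8: shifted 0 elements -> [6, 6, 8, 8]


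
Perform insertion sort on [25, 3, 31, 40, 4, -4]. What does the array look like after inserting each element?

First element 25 is already 'sorted'
Insert 3: shifted 1 elements -> [3, 25, 31, 40, 4, -4]
Insert 31: shifted 0 elements -> [3, 25, 31, 40, 4, -4]
Insert 40: shifted 0 elements -> [3, 25, 31, 40, 4, -4]
Insert 4: shifted 3 elements -> [3, 4, 25, 31, 40, -4]
Insert -4: shifted 5 elements -> [-4, 3, 4, 25, 31, 40]


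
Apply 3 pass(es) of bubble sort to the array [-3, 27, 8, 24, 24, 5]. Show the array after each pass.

After pass 1: [-3, 8, 24, 24, 5, 27] (4 swaps)
After pass 2: [-3, 8, 24, 5, 24, 27] (1 swaps)
After pass 3: [-3, 8, 5, 24, 24, 27] (1 swaps)
Total swaps: 6


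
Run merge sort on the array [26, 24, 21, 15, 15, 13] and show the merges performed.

Divide and conquer:
  Merge [24] + [21] -> [21, 24]
  Merge [26] + [21, 24] -> [21, 24, 26]
  Merge [15] + [13] -> [13, 15]
  Merge [15] + [13, 15] -> [13, 15, 15]
  Merge [21, 24, 26] + [13, 15, 15] -> [13, 15, 15, 21, 24, 26]


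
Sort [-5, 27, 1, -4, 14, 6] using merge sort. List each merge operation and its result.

Divide and conquer:
  Merge [27] + [1] -> [1, 27]
  Merge [-5] + [1, 27] -> [-5, 1, 27]
  Merge [14] + [6] -> [6, 14]
  Merge [-4] + [6, 14] -> [-4, 6, 14]
  Merge [-5, 1, 27] + [-4, 6, 14] -> [-5, -4, 1, 6, 14, 27]


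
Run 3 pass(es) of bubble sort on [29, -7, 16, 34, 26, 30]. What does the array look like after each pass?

After pass 1: [-7, 16, 29, 26, 30, 34] (4 swaps)
After pass 2: [-7, 16, 26, 29, 30, 34] (1 swaps)
After pass 3: [-7, 16, 26, 29, 30, 34] (0 swaps)
Total swaps: 5


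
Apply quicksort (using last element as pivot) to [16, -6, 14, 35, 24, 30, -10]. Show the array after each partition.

Partition 1: pivot=-10 at index 0 -> [-10, -6, 14, 35, 24, 30, 16]
Partition 2: pivot=16 at index 3 -> [-10, -6, 14, 16, 24, 30, 35]
Partition 3: pivot=14 at index 2 -> [-10, -6, 14, 16, 24, 30, 35]
Partition 4: pivot=35 at index 6 -> [-10, -6, 14, 16, 24, 30, 35]
Partition 5: pivot=30 at index 5 -> [-10, -6, 14, 16, 24, 30, 35]


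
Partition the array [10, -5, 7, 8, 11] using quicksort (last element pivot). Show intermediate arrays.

Partition 1: pivot=11 at index 4 -> [10, -5, 7, 8, 11]
Partition 2: pivot=8 at index 2 -> [-5, 7, 8, 10, 11]
Partition 3: pivot=7 at index 1 -> [-5, 7, 8, 10, 11]


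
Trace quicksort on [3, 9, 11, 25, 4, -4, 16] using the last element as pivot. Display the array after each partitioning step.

Partition 1: pivot=16 at index 5 -> [3, 9, 11, 4, -4, 16, 25]
Partition 2: pivot=-4 at index 0 -> [-4, 9, 11, 4, 3, 16, 25]
Partition 3: pivot=3 at index 1 -> [-4, 3, 11, 4, 9, 16, 25]
Partition 4: pivot=9 at index 3 -> [-4, 3, 4, 9, 11, 16, 25]


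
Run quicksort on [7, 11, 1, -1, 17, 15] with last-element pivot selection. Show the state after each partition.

Partition 1: pivot=15 at index 4 -> [7, 11, 1, -1, 15, 17]
Partition 2: pivot=-1 at index 0 -> [-1, 11, 1, 7, 15, 17]
Partition 3: pivot=7 at index 2 -> [-1, 1, 7, 11, 15, 17]


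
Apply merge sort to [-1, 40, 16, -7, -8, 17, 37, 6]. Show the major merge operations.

Divide and conquer:
  Merge [-1] + [40] -> [-1, 40]
  Merge [16] + [-7] -> [-7, 16]
  Merge [-1, 40] + [-7, 16] -> [-7, -1, 16, 40]
  Merge [-8] + [17] -> [-8, 17]
  Merge [37] + [6] -> [6, 37]
  Merge [-8, 17] + [6, 37] -> [-8, 6, 17, 37]
  Merge [-7, -1, 16, 40] + [-8, 6, 17, 37] -> [-8, -7, -1, 6, 16, 17, 37, 40]


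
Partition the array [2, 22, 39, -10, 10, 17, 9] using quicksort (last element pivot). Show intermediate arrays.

Partition 1: pivot=9 at index 2 -> [2, -10, 9, 22, 10, 17, 39]
Partition 2: pivot=-10 at index 0 -> [-10, 2, 9, 22, 10, 17, 39]
Partition 3: pivot=39 at index 6 -> [-10, 2, 9, 22, 10, 17, 39]
Partition 4: pivot=17 at index 4 -> [-10, 2, 9, 10, 17, 22, 39]


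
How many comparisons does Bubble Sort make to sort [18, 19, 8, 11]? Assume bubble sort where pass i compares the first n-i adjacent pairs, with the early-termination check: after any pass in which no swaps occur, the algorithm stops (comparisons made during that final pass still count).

Pass 1: compare adjacent pairs (0,1)..(2,3) = 3 comparison(s), 2 swap(s) -> [18, 8, 11, 19]
Pass 2: compare adjacent pairs (0,1)..(1,2) = 2 comparison(s), 2 swap(s) -> [8, 11, 18, 19]
Pass 3: compare adjacent pairs (0,1)..(0,1) = 1 comparison(s), 0 swap(s) -> [8, 11, 18, 19]
No swaps in this pass, so bubble sort stops here.
Total comparisons: 3 + 2 + 1 = 6


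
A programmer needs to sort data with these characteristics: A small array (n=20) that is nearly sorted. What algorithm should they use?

Best choice: Insertion sort
Reason: Insertion sort is O(n) for nearly sorted arrays and has low overhead


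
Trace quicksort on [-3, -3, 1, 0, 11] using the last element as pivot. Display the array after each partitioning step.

Partition 1: pivot=11 at index 4 -> [-3, -3, 1, 0, 11]
Partition 2: pivot=0 at index 2 -> [-3, -3, 0, 1, 11]
Partition 3: pivot=-3 at index 1 -> [-3, -3, 0, 1, 11]


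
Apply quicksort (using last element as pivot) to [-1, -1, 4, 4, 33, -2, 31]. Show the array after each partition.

Partition 1: pivot=31 at index 5 -> [-1, -1, 4, 4, -2, 31, 33]
Partition 2: pivot=-2 at index 0 -> [-2, -1, 4, 4, -1, 31, 33]
Partition 3: pivot=-1 at index 2 -> [-2, -1, -1, 4, 4, 31, 33]
Partition 4: pivot=4 at index 4 -> [-2, -1, -1, 4, 4, 31, 33]


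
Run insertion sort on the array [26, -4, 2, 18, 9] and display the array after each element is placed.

First element 26 is already 'sorted'
Insert -4: shifted 1 elements -> [-4, 26, 2, 18, 9]
Insert 2: shifted 1 elements -> [-4, 2, 26, 18, 9]
Insert 18: shifted 1 elements -> [-4, 2, 18, 26, 9]
Insert 9: shifted 2 elements -> [-4, 2, 9, 18, 26]


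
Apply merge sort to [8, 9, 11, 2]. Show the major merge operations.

Divide and conquer:
  Merge [8] + [9] -> [8, 9]
  Merge [11] + [2] -> [2, 11]
  Merge [8, 9] + [2, 11] -> [2, 8, 9, 11]


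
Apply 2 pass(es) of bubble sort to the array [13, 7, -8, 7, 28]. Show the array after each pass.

After pass 1: [7, -8, 7, 13, 28] (3 swaps)
After pass 2: [-8, 7, 7, 13, 28] (1 swaps)
Total swaps: 4


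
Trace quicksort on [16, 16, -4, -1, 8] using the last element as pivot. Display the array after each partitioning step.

Partition 1: pivot=8 at index 2 -> [-4, -1, 8, 16, 16]
Partition 2: pivot=-1 at index 1 -> [-4, -1, 8, 16, 16]
Partition 3: pivot=16 at index 4 -> [-4, -1, 8, 16, 16]


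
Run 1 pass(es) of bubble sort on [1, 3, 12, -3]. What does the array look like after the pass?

After pass 1: [1, 3, -3, 12] (1 swaps)
Total swaps: 1


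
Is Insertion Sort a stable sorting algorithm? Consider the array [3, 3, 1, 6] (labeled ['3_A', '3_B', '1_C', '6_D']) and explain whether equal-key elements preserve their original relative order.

Trace Insertion Sort on the labeled array (the key is the number; the letter only tracks identity):
  Insert 3_B at index 1: [3_A, 3_B, 1_C, 6_D]
  Insert 1_C at index 0: [1_C, 3_A, 3_B, 6_D]
  Insert 6_D at index 3: [1_C, 3_A, 3_B, 6_D]
Final order: [1_C, 3_A, 3_B, 6_D]
Equal keys:
  value 3: originally 3_A, 3_B; after sorting 3_A, 3_B -> order preserved
All equal keys kept their original relative order. Insertion Sort is stable: elements are shifted only while they are strictly greater than the key, so a key is inserted after any equal elements already placed.
Answer: Stable


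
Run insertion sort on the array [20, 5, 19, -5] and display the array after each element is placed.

First element 20 is already 'sorted'
Insert 5: shifted 1 elements -> [5, 20, 19, -5]
Insert 19: shifted 1 elements -> [5, 19, 20, -5]
Insert -5: shifted 3 elements -> [-5, 5, 19, 20]


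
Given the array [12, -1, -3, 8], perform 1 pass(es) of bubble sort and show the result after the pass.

After pass 1: [-1, -3, 8, 12] (3 swaps)
Total swaps: 3


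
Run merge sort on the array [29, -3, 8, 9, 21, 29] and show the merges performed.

Divide and conquer:
  Merge [-3] + [8] -> [-3, 8]
  Merge [29] + [-3, 8] -> [-3, 8, 29]
  Merge [21] + [29] -> [21, 29]
  Merge [9] + [21, 29] -> [9, 21, 29]
  Merge [-3, 8, 29] + [9, 21, 29] -> [-3, 8, 9, 21, 29, 29]


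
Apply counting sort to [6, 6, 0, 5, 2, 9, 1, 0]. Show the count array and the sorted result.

Count array: [2, 1, 1, 0, 0, 1, 2, 0, 0, 1]
(count[i] = number of elements equal to i)
Cumulative count: [2, 3, 4, 4, 4, 5, 7, 7, 7, 8]
Sorted: [0, 0, 1, 2, 5, 6, 6, 9]


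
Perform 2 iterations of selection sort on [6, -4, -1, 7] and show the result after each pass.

Pass 1: Select minimum -4 at index 1, swap -> [-4, 6, -1, 7]
Pass 2: Select minimum -1 at index 2, swap -> [-4, -1, 6, 7]


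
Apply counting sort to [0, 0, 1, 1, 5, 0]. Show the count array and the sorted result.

Count array: [3, 2, 0, 0, 0, 1]
(count[i] = number of elements equal to i)
Cumulative count: [3, 5, 5, 5, 5, 6]
Sorted: [0, 0, 0, 1, 1, 5]


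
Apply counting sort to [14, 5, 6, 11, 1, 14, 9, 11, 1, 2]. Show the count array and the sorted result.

Count array: [0, 2, 1, 0, 0, 1, 1, 0, 0, 1, 0, 2, 0, 0, 2]
(count[i] = number of elements equal to i)
Cumulative count: [0, 2, 3, 3, 3, 4, 5, 5, 5, 6, 6, 8, 8, 8, 10]
Sorted: [1, 1, 2, 5, 6, 9, 11, 11, 14, 14]


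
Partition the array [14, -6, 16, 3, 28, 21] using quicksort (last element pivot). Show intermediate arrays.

Partition 1: pivot=21 at index 4 -> [14, -6, 16, 3, 21, 28]
Partition 2: pivot=3 at index 1 -> [-6, 3, 16, 14, 21, 28]
Partition 3: pivot=14 at index 2 -> [-6, 3, 14, 16, 21, 28]


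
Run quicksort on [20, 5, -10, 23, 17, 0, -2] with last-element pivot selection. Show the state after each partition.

Partition 1: pivot=-2 at index 1 -> [-10, -2, 20, 23, 17, 0, 5]
Partition 2: pivot=5 at index 3 -> [-10, -2, 0, 5, 17, 20, 23]
Partition 3: pivot=23 at index 6 -> [-10, -2, 0, 5, 17, 20, 23]
Partition 4: pivot=20 at index 5 -> [-10, -2, 0, 5, 17, 20, 23]


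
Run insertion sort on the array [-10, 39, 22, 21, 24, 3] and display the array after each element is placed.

First element -10 is already 'sorted'
Insert 39: shifted 0 elements -> [-10, 39, 22, 21, 24, 3]
Insert 22: shifted 1 elements -> [-10, 22, 39, 21, 24, 3]
Insert 21: shifted 2 elements -> [-10, 21, 22, 39, 24, 3]
Insert 24: shifted 1 elements -> [-10, 21, 22, 24, 39, 3]
Insert 3: shifted 4 elements -> [-10, 3, 21, 22, 24, 39]


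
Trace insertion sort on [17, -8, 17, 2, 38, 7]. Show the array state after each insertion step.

First element 17 is already 'sorted'
Insert -8: shifted 1 elements -> [-8, 17, 17, 2, 38, 7]
Insert 17: shifted 0 elements -> [-8, 17, 17, 2, 38, 7]
Insert 2: shifted 2 elements -> [-8, 2, 17, 17, 38, 7]
Insert 38: shifted 0 elements -> [-8, 2, 17, 17, 38, 7]
Insert 7: shifted 3 elements -> [-8, 2, 7, 17, 17, 38]


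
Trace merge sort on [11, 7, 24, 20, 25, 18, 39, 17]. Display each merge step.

Divide and conquer:
  Merge [11] + [7] -> [7, 11]
  Merge [24] + [20] -> [20, 24]
  Merge [7, 11] + [20, 24] -> [7, 11, 20, 24]
  Merge [25] + [18] -> [18, 25]
  Merge [39] + [17] -> [17, 39]
  Merge [18, 25] + [17, 39] -> [17, 18, 25, 39]
  Merge [7, 11, 20, 24] + [17, 18, 25, 39] -> [7, 11, 17, 18, 20, 24, 25, 39]


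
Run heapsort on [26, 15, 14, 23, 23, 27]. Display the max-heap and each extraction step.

Build heap: [27, 23, 26, 15, 23, 14]
Extract 27: [26, 23, 14, 15, 23, 27]
Extract 26: [23, 23, 14, 15, 26, 27]
Extract 23: [23, 15, 14, 23, 26, 27]
Extract 23: [15, 14, 23, 23, 26, 27]
Extract 15: [14, 15, 23, 23, 26, 27]


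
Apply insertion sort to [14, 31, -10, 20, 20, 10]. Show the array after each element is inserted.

First element 14 is already 'sorted'
Insert 31: shifted 0 elements -> [14, 31, -10, 20, 20, 10]
Insert -10: shifted 2 elements -> [-10, 14, 31, 20, 20, 10]
Insert 20: shifted 1 elements -> [-10, 14, 20, 31, 20, 10]
Insert 20: shifted 1 elements -> [-10, 14, 20, 20, 31, 10]
Insert 10: shifted 4 elements -> [-10, 10, 14, 20, 20, 31]


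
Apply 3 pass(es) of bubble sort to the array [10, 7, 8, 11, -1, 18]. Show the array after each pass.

After pass 1: [7, 8, 10, -1, 11, 18] (3 swaps)
After pass 2: [7, 8, -1, 10, 11, 18] (1 swaps)
After pass 3: [7, -1, 8, 10, 11, 18] (1 swaps)
Total swaps: 5


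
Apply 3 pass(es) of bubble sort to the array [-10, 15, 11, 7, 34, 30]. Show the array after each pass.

After pass 1: [-10, 11, 7, 15, 30, 34] (3 swaps)
After pass 2: [-10, 7, 11, 15, 30, 34] (1 swaps)
After pass 3: [-10, 7, 11, 15, 30, 34] (0 swaps)
Total swaps: 4


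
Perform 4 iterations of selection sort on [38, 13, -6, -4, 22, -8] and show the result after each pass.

Pass 1: Select minimum -8 at index 5, swap -> [-8, 13, -6, -4, 22, 38]
Pass 2: Select minimum -6 at index 2, swap -> [-8, -6, 13, -4, 22, 38]
Pass 3: Select minimum -4 at index 3, swap -> [-8, -6, -4, 13, 22, 38]
Pass 4: Select minimum 13 at index 3, swap -> [-8, -6, -4, 13, 22, 38]


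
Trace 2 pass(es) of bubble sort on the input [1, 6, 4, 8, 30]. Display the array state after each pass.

After pass 1: [1, 4, 6, 8, 30] (1 swaps)
After pass 2: [1, 4, 6, 8, 30] (0 swaps)
Total swaps: 1


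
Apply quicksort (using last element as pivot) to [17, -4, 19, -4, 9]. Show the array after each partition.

Partition 1: pivot=9 at index 2 -> [-4, -4, 9, 17, 19]
Partition 2: pivot=-4 at index 1 -> [-4, -4, 9, 17, 19]
Partition 3: pivot=19 at index 4 -> [-4, -4, 9, 17, 19]


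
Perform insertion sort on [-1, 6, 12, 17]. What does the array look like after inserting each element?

First element -1 is already 'sorted'
Insert 6: shifted 0 elements -> [-1, 6, 12, 17]
Insert 12: shifted 0 elements -> [-1, 6, 12, 17]
Insert 17: shifted 0 elements -> [-1, 6, 12, 17]


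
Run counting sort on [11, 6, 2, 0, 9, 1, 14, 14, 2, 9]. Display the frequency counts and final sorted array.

Count array: [1, 1, 2, 0, 0, 0, 1, 0, 0, 2, 0, 1, 0, 0, 2]
(count[i] = number of elements equal to i)
Cumulative count: [1, 2, 4, 4, 4, 4, 5, 5, 5, 7, 7, 8, 8, 8, 10]
Sorted: [0, 1, 2, 2, 6, 9, 9, 11, 14, 14]


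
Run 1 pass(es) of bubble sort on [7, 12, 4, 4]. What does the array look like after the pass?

After pass 1: [7, 4, 4, 12] (2 swaps)
Total swaps: 2


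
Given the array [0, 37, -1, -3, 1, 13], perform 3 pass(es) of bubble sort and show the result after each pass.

After pass 1: [0, -1, -3, 1, 13, 37] (4 swaps)
After pass 2: [-1, -3, 0, 1, 13, 37] (2 swaps)
After pass 3: [-3, -1, 0, 1, 13, 37] (1 swaps)
Total swaps: 7


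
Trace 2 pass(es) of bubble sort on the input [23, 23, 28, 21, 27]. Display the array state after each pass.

After pass 1: [23, 23, 21, 27, 28] (2 swaps)
After pass 2: [23, 21, 23, 27, 28] (1 swaps)
Total swaps: 3


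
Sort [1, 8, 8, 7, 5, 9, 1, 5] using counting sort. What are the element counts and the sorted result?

Count array: [0, 2, 0, 0, 0, 2, 0, 1, 2, 1]
(count[i] = number of elements equal to i)
Cumulative count: [0, 2, 2, 2, 2, 4, 4, 5, 7, 8]
Sorted: [1, 1, 5, 5, 7, 8, 8, 9]


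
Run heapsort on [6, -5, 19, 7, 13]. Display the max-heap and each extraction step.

Build heap: [19, 13, 6, 7, -5]
Extract 19: [13, 7, 6, -5, 19]
Extract 13: [7, -5, 6, 13, 19]
Extract 7: [6, -5, 7, 13, 19]
Extract 6: [-5, 6, 7, 13, 19]


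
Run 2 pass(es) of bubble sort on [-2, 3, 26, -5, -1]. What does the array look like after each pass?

After pass 1: [-2, 3, -5, -1, 26] (2 swaps)
After pass 2: [-2, -5, -1, 3, 26] (2 swaps)
Total swaps: 4


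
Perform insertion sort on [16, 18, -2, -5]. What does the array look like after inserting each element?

First element 16 is already 'sorted'
Insert 18: shifted 0 elements -> [16, 18, -2, -5]
Insert -2: shifted 2 elements -> [-2, 16, 18, -5]
Insert -5: shifted 3 elements -> [-5, -2, 16, 18]


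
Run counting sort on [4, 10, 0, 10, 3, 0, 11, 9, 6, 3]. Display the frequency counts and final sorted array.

Count array: [2, 0, 0, 2, 1, 0, 1, 0, 0, 1, 2, 1]
(count[i] = number of elements equal to i)
Cumulative count: [2, 2, 2, 4, 5, 5, 6, 6, 6, 7, 9, 10]
Sorted: [0, 0, 3, 3, 4, 6, 9, 10, 10, 11]


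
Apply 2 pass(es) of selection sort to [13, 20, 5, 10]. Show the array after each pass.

Pass 1: Select minimum 5 at index 2, swap -> [5, 20, 13, 10]
Pass 2: Select minimum 10 at index 3, swap -> [5, 10, 13, 20]


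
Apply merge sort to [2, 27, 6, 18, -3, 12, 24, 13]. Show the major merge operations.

Divide and conquer:
  Merge [2] + [27] -> [2, 27]
  Merge [6] + [18] -> [6, 18]
  Merge [2, 27] + [6, 18] -> [2, 6, 18, 27]
  Merge [-3] + [12] -> [-3, 12]
  Merge [24] + [13] -> [13, 24]
  Merge [-3, 12] + [13, 24] -> [-3, 12, 13, 24]
  Merge [2, 6, 18, 27] + [-3, 12, 13, 24] -> [-3, 2, 6, 12, 13, 18, 24, 27]


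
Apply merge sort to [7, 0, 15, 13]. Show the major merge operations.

Divide and conquer:
  Merge [7] + [0] -> [0, 7]
  Merge [15] + [13] -> [13, 15]
  Merge [0, 7] + [13, 15] -> [0, 7, 13, 15]


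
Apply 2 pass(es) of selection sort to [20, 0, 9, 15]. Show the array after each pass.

Pass 1: Select minimum 0 at index 1, swap -> [0, 20, 9, 15]
Pass 2: Select minimum 9 at index 2, swap -> [0, 9, 20, 15]


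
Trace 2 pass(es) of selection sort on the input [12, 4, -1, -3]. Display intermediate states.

Pass 1: Select minimum -3 at index 3, swap -> [-3, 4, -1, 12]
Pass 2: Select minimum -1 at index 2, swap -> [-3, -1, 4, 12]


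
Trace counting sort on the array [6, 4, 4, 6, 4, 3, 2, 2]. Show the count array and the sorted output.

Count array: [0, 0, 2, 1, 3, 0, 2]
(count[i] = number of elements equal to i)
Cumulative count: [0, 0, 2, 3, 6, 6, 8]
Sorted: [2, 2, 3, 4, 4, 4, 6, 6]


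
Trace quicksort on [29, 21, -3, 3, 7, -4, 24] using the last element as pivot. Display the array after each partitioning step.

Partition 1: pivot=24 at index 5 -> [21, -3, 3, 7, -4, 24, 29]
Partition 2: pivot=-4 at index 0 -> [-4, -3, 3, 7, 21, 24, 29]
Partition 3: pivot=21 at index 4 -> [-4, -3, 3, 7, 21, 24, 29]
Partition 4: pivot=7 at index 3 -> [-4, -3, 3, 7, 21, 24, 29]
Partition 5: pivot=3 at index 2 -> [-4, -3, 3, 7, 21, 24, 29]


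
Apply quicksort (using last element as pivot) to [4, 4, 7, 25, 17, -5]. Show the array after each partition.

Partition 1: pivot=-5 at index 0 -> [-5, 4, 7, 25, 17, 4]
Partition 2: pivot=4 at index 2 -> [-5, 4, 4, 25, 17, 7]
Partition 3: pivot=7 at index 3 -> [-5, 4, 4, 7, 17, 25]
Partition 4: pivot=25 at index 5 -> [-5, 4, 4, 7, 17, 25]


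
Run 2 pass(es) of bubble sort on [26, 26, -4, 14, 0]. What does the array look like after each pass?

After pass 1: [26, -4, 14, 0, 26] (3 swaps)
After pass 2: [-4, 14, 0, 26, 26] (3 swaps)
Total swaps: 6


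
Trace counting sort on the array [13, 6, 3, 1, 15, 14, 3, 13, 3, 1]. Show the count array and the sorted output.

Count array: [0, 2, 0, 3, 0, 0, 1, 0, 0, 0, 0, 0, 0, 2, 1, 1]
(count[i] = number of elements equal to i)
Cumulative count: [0, 2, 2, 5, 5, 5, 6, 6, 6, 6, 6, 6, 6, 8, 9, 10]
Sorted: [1, 1, 3, 3, 3, 6, 13, 13, 14, 15]


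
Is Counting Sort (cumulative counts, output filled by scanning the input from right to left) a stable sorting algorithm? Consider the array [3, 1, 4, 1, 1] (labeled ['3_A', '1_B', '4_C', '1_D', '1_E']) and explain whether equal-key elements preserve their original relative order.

Trace Counting Sort on the labeled array (the key is the number; the letter only tracks identity):
  Counts for values 0..4: [0, 3, 0, 1, 1]
  Cumulative counts: [0, 3, 3, 4, 5]
  Scan right to left: place 1_E at output index 2
  Scan right to left: place 1_D at output index 1
  Scan right to left: place 4_C at output index 4
  Scan right to left: place 1_B at output index 0
  Scan right to left: place 3_A at output index 3
  Output: [1_B, 1_D, 1_E, 3_A, 4_C]
Equal keys:
  value 1: originally 1_B, 1_D, 1_E; after sorting 1_B, 1_D, 1_E -> order preserved
All equal keys kept their original relative order. Counting Sort is stable: scanning the input right to left with decreasing cumulative counts places later duplicates at later output positions.
Answer: Stable


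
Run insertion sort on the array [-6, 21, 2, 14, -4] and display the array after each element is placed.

First element -6 is already 'sorted'
Insert 21: shifted 0 elements -> [-6, 21, 2, 14, -4]
Insert 2: shifted 1 elements -> [-6, 2, 21, 14, -4]
Insert 14: shifted 1 elements -> [-6, 2, 14, 21, -4]
Insert -4: shifted 3 elements -> [-6, -4, 2, 14, 21]


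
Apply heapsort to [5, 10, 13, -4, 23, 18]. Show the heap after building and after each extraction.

Build heap: [23, 10, 18, -4, 5, 13]
Extract 23: [18, 10, 13, -4, 5, 23]
Extract 18: [13, 10, 5, -4, 18, 23]
Extract 13: [10, -4, 5, 13, 18, 23]
Extract 10: [5, -4, 10, 13, 18, 23]
Extract 5: [-4, 5, 10, 13, 18, 23]


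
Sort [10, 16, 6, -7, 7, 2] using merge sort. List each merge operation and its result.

Divide and conquer:
  Merge [16] + [6] -> [6, 16]
  Merge [10] + [6, 16] -> [6, 10, 16]
  Merge [7] + [2] -> [2, 7]
  Merge [-7] + [2, 7] -> [-7, 2, 7]
  Merge [6, 10, 16] + [-7, 2, 7] -> [-7, 2, 6, 7, 10, 16]


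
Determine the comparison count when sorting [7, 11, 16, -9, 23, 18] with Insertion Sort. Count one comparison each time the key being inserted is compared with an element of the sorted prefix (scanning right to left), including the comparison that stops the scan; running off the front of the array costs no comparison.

Insert 11: 7 <= 11 (stop) = 1 comparison(s) -> [7, 11, 16, -9, 23, 18]
Insert 16: 11 <= 16 (stop) = 1 comparison(s) -> [7, 11, 16, -9, 23, 18]
Insert -9: 16 > -9 (shift), 11 > -9 (shift), 7 > -9 (shift), reached front = 3 comparison(s) -> [-9, 7, 11, 16, 23, 18]
Insert 23: 16 <= 23 (stop) = 1 comparison(s) -> [-9, 7, 11, 16, 23, 18]
Insert 18: 23 > 18 (shift), 16 <= 18 (stop) = 2 comparison(s) -> [-9, 7, 11, 16, 18, 23]
Total comparisons: 1 + 1 + 3 + 1 + 2 = 8


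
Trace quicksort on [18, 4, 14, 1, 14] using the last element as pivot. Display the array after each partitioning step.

Partition 1: pivot=14 at index 3 -> [4, 14, 1, 14, 18]
Partition 2: pivot=1 at index 0 -> [1, 14, 4, 14, 18]
Partition 3: pivot=4 at index 1 -> [1, 4, 14, 14, 18]


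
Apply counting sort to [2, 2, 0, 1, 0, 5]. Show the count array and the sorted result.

Count array: [2, 1, 2, 0, 0, 1]
(count[i] = number of elements equal to i)
Cumulative count: [2, 3, 5, 5, 5, 6]
Sorted: [0, 0, 1, 2, 2, 5]


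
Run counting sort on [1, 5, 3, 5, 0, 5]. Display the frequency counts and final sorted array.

Count array: [1, 1, 0, 1, 0, 3]
(count[i] = number of elements equal to i)
Cumulative count: [1, 2, 2, 3, 3, 6]
Sorted: [0, 1, 3, 5, 5, 5]


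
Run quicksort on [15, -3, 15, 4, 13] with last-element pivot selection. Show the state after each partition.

Partition 1: pivot=13 at index 2 -> [-3, 4, 13, 15, 15]
Partition 2: pivot=4 at index 1 -> [-3, 4, 13, 15, 15]
Partition 3: pivot=15 at index 4 -> [-3, 4, 13, 15, 15]


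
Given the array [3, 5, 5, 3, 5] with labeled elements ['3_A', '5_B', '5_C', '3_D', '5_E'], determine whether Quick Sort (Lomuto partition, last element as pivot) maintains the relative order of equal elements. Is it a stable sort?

Trace Quick Sort on the labeled array (the key is the number; the letter only tracks identity):
  Partition indices 0..4 around pivot 5_E -> [3_A, 5_B, 5_C, 3_D, 5_E]
  Partition indices 0..3 around pivot 3_D -> [3_A, 3_D, 5_C, 5_B, 5_E]
  Partition indices 2..3 around pivot 5_B -> [3_A, 3_D, 5_C, 5_B, 5_E]
Final order: [3_A, 3_D, 5_C, 5_B, 5_E]
Equal keys:
  value 3: originally 3_A, 3_D; after sorting 3_A, 3_D -> order preserved
  value 5: originally 5_B, 5_C, 5_E; after sorting 5_C, 5_B, 5_E -> order changed
Equal keys were reordered, so Quick Sort is not stable: partition swaps elements across long distances and can reorder equal keys. (One such input is enough; an unstable sort may happen to preserve order on other inputs, but it gives no guarantee.)
Answer: Not stable


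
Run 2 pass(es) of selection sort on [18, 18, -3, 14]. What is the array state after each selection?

Pass 1: Select minimum -3 at index 2, swap -> [-3, 18, 18, 14]
Pass 2: Select minimum 14 at index 3, swap -> [-3, 14, 18, 18]


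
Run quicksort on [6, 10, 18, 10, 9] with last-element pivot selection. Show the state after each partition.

Partition 1: pivot=9 at index 1 -> [6, 9, 18, 10, 10]
Partition 2: pivot=10 at index 3 -> [6, 9, 10, 10, 18]


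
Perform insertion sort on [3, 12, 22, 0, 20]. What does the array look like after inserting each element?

First element 3 is already 'sorted'
Insert 12: shifted 0 elements -> [3, 12, 22, 0, 20]
Insert 22: shifted 0 elements -> [3, 12, 22, 0, 20]
Insert 0: shifted 3 elements -> [0, 3, 12, 22, 20]
Insert 20: shifted 1 elements -> [0, 3, 12, 20, 22]


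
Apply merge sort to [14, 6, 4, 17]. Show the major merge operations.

Divide and conquer:
  Merge [14] + [6] -> [6, 14]
  Merge [4] + [17] -> [4, 17]
  Merge [6, 14] + [4, 17] -> [4, 6, 14, 17]


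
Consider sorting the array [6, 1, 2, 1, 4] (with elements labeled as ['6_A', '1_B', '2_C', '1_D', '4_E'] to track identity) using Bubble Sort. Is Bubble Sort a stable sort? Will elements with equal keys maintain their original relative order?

Trace Bubble Sort on the labeled array (the key is the number; the letter only tracks identity):
  After pass 1: [1_B, 2_C, 1_D, 4_E, 6_A]
  After pass 2: [1_B, 1_D, 2_C, 4_E, 6_A]
  After pass 3: [1_B, 1_D, 2_C, 4_E, 6_A] (no swaps, done)
Final order: [1_B, 1_D, 2_C, 4_E, 6_A]
Equal keys:
  value 1: originally 1_B, 1_D; after sorting 1_B, 1_D -> order preserved
All equal keys kept their original relative order. Bubble Sort is stable: it only swaps adjacent elements when the left one is strictly greater, so equal keys never move past each other.
Answer: Stable
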